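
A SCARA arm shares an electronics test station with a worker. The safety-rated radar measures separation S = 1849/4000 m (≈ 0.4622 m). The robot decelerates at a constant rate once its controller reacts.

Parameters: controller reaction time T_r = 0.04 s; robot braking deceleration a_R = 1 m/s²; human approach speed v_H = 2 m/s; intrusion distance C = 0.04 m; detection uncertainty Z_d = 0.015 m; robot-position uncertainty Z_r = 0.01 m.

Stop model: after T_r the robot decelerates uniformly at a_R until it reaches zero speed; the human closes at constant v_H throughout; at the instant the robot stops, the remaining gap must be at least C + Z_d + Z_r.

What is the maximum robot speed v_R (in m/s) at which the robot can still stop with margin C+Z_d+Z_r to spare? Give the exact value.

collect terms ⇒ (1/2)·v_R² + (51/25)·v_R + (-1269/4000) = 0
  disc = (51/25)² − 4·(1/2)·(-1269/4000) = 47961/10000 ; √disc = 219/100
  v_R = (−(51/25) + 219/100) / (2·(1/2)) = 3/20 m/s
check:
braking lasts T_s = (3/20)/1 = 0.1500 s
robot in T_r: 0.1500·0.0400 = 0.0060 m
braking distance = 0.1500²/(2·1.0000) = 0.0112 m
human over T_r+T_s: 2.0000·(0.0400+0.1500) = 0.3800 m
C+Z_d+Z_r = 0.0400+0.0150+0.0100 = 0.0650 m
sum ≈ 0.0060+0.0112+0.3800+0.0650 ≈ 0.4622 m = S ✓

v_R_max = 3/20 m/s = 0.1500 m/s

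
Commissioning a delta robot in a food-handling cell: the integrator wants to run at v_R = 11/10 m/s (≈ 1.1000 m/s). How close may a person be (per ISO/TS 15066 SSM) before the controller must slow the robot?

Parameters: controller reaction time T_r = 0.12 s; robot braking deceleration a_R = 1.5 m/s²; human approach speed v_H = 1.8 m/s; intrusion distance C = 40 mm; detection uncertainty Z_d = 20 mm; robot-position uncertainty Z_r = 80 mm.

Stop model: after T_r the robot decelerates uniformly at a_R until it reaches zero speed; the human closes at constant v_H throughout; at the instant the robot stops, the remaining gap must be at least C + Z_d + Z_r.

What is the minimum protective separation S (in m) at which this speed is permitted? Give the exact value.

S_min = 3317/1500 m = 2.2113 m

braking lasts T_s = (11/10)/(3/2) = 0.7333 s
robot covers v_R·T_r = 1.1000·0.1200 = 0.1320 m before braking
braking distance = 1.1000²/(2·1.5000) = 0.4033 m
human closes 1.8000·0.8533 = 1.5360 m
C+Z_d+Z_r = 0.0400+0.0200+0.0800 = 0.1400 m
S_min ≈ 0.1320+0.4033+1.5360+0.1400  ⇒  S_min = 3317/1500 m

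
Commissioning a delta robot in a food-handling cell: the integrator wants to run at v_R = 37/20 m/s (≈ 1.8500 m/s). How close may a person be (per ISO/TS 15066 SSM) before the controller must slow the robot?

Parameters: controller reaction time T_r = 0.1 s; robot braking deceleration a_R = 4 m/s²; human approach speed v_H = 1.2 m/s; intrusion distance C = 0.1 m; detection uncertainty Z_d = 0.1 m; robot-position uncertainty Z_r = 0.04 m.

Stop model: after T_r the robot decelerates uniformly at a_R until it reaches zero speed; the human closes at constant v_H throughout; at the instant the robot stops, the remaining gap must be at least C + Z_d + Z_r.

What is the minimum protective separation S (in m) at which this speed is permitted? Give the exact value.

S_min = 4889/3200 m = 1.5278 m

stop time T_s = (37/20)/4 = 0.4625 s
reaction-phase robot travel = 1.8500·0.1000 = 0.1850 m
robot under decel: 1.8500²/(2·4.0000) = 0.4278 m
human over T_r+T_s: 1.2000·(0.1000+0.4625) = 0.6750 m
margins: 0.1000+0.1000+0.0400 = 0.2400 m
S_min ≈ 0.1850+0.4278+0.6750+0.2400  ⇒  S_min = 4889/3200 m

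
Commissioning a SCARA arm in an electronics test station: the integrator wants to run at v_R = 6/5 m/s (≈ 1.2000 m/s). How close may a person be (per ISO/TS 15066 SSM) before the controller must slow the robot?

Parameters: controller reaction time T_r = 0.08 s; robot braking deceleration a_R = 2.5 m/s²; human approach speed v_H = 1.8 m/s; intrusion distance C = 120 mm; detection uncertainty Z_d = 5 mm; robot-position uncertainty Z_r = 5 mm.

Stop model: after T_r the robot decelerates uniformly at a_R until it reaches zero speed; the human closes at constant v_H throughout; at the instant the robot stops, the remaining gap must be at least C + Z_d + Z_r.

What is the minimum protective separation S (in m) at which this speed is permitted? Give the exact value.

stop time T_s = (6/5)/(5/2) = 0.4800 s
reaction-phase robot travel = 1.2000·0.0800 = 0.0960 m
braking distance = 1.2000²/(2·2.5000) = 0.2880 m
person approaches 1.8000·(0.0800+0.4800) = 1.0080 m
margins: 0.1200+0.0050+0.0050 = 0.1300 m
S_min ≈ 0.0960+0.2880+1.0080+0.1300  ⇒  S_min = 761/500 m

S_min = 761/500 m = 1.5220 m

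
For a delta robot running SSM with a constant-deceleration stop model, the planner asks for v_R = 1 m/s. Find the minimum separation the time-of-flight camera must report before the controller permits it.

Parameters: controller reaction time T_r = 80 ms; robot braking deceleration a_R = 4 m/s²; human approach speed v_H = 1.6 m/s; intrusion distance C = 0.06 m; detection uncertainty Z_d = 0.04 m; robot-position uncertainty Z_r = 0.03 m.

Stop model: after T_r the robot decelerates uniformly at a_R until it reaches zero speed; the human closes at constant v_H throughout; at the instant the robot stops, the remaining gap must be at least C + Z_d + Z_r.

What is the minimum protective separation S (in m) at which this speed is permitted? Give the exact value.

braking lasts T_s = 1/4 = 0.2500 s
robot in T_r: 1.0000·0.0800 = 0.0800 m
braking distance = 1.0000²/(2·4.0000) = 0.1250 m
human over T_r+T_s: 1.6000·(0.0800+0.2500) = 0.5280 m
residual clearance needed = 0.0600+0.0400+0.0300 = 0.1300 m
S_min ≈ 0.0800+0.1250+0.5280+0.1300  ⇒  S_min = 863/1000 m

S_min = 863/1000 m = 0.8630 m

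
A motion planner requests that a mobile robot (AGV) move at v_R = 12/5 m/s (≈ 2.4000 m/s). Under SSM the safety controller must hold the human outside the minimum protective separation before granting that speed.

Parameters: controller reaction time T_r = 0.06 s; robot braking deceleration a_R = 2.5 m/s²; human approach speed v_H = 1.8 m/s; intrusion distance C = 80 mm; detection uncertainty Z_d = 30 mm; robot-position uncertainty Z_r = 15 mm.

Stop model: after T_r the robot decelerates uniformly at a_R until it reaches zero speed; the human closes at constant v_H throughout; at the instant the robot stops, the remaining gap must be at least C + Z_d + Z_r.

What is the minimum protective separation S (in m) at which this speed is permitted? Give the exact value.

T_s = v_R/a_R = (12/5)/(5/2) = 0.9600 s
robot covers v_R·T_r = 2.4000·0.0600 = 0.1440 m before braking
braking distance = 2.4000²/(2·2.5000) = 1.1520 m
person approaches 1.8000·(0.0600+0.9600) = 1.8360 m
margins: 0.0800+0.0300+0.0150 = 0.1250 m
S_min ≈ 0.1440+1.1520+1.8360+0.1250  ⇒  S_min = 3257/1000 m

S_min = 3257/1000 m = 3.2570 m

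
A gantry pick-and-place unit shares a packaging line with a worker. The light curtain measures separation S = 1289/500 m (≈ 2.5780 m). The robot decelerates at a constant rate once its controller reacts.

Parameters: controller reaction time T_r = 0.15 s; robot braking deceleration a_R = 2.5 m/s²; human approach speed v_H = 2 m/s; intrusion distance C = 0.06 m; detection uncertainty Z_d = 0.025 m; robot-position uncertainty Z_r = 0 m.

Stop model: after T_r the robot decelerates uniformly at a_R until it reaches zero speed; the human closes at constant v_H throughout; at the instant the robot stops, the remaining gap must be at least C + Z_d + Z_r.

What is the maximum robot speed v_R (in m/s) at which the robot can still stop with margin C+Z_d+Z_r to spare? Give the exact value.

v_R_max = 17/10 m/s = 1.7000 m/s

quadratic (1/5)·v² + (19/20)·v + (-2193/1000) = 0
  disc = (19/20)² − 4·(1/5)·(-2193/1000) = 26569/10000 ; √disc = 163/100
  v_R = (−(19/20) + 163/100) / (2·(1/5)) = 17/10 m/s
check:
braking lasts T_s = (17/10)/(5/2) = 0.6800 s
robot in T_r: 1.7000·0.1500 = 0.2550 m
braking distance = 1.7000²/(2·2.5000) = 0.5780 m
person approaches 2.0000·(0.1500+0.6800) = 1.6600 m
residual clearance needed = 0.0600+0.0250+0.0000 = 0.0850 m
sum ≈ 0.2550+0.5780+1.6600+0.0850 ≈ 2.5780 m = S ✓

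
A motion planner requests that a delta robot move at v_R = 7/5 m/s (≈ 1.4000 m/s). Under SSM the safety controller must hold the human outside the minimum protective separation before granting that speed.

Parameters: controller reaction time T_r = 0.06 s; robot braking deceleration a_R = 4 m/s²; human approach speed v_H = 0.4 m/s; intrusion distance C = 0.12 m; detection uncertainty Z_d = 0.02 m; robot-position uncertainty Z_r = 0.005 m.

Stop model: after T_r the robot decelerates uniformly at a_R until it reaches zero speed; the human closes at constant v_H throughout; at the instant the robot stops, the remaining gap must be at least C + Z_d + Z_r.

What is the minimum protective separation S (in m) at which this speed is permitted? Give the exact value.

S_min = 319/500 m = 0.6380 m

braking lasts T_s = (7/5)/4 = 0.3500 s
robot in T_r: 1.4000·0.0600 = 0.0840 m
robot under decel: 1.4000²/(2·4.0000) = 0.2450 m
human closes 0.4000·0.4100 = 0.1640 m
margins: 0.1200+0.0200+0.0050 = 0.1450 m
S_min ≈ 0.0840+0.2450+0.1640+0.1450  ⇒  S_min = 319/500 m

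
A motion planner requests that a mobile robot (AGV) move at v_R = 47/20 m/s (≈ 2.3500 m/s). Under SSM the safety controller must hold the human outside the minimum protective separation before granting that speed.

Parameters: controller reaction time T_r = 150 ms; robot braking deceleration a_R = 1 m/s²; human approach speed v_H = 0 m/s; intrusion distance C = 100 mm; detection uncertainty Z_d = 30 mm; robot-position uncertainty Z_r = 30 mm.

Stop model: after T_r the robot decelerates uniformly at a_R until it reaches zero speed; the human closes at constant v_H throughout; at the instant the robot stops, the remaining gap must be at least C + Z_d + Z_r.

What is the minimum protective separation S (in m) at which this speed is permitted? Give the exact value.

braking lasts T_s = (47/20)/1 = 2.3500 s
reaction-phase robot travel = 2.3500·0.1500 = 0.3525 m
robot under decel: 2.3500²/(2·1.0000) = 2.7612 m
human over T_r+T_s: 0.0000·(0.1500+2.3500) = 0.0000 m
C+Z_d+Z_r = 0.1000+0.0300+0.0300 = 0.1600 m
S_min ≈ 0.3525+2.7612+0.0000+0.1600  ⇒  S_min = 2619/800 m

S_min = 2619/800 m = 3.2738 m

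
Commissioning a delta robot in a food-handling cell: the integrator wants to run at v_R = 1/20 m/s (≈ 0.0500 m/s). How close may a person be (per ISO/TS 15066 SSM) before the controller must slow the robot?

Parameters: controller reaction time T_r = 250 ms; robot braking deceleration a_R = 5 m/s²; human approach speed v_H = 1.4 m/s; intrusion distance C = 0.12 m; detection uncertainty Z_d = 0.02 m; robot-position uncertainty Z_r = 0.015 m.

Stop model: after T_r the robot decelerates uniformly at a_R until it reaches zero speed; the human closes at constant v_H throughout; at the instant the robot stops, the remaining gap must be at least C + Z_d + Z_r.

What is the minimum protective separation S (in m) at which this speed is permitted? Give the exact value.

S_min = 2127/4000 m = 0.5317 m

braking lasts T_s = (1/20)/5 = 0.0100 s
robot in T_r: 0.0500·0.2500 = 0.0125 m
braking distance = 0.0500²/(2·5.0000) = 0.0003 m
person approaches 1.4000·(0.2500+0.0100) = 0.3640 m
margins: 0.1200+0.0200+0.0150 = 0.1550 m
S_min ≈ 0.0125+0.0003+0.3640+0.1550  ⇒  S_min = 2127/4000 m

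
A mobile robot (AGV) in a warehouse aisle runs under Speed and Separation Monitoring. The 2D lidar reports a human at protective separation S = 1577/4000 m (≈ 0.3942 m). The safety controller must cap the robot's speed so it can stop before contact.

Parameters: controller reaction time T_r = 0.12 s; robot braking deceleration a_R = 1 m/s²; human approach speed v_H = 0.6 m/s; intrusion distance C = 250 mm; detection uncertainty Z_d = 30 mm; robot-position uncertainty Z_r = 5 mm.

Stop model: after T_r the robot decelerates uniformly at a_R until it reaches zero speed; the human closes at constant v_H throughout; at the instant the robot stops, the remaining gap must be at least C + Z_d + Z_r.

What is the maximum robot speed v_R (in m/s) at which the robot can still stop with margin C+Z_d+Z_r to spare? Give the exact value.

at the boundary: (1/2)·v² + (18/25)·v + (-149/4000) = 0
  disc = (18/25)² − 4·(1/2)·(-149/4000) = 5929/10000 ; √disc = 77/100
  v_R = (−(18/25) + 77/100) / (2·(1/2)) = 1/20 m/s
check:
stop time T_s = (1/20)/1 = 0.0500 s
reaction-phase robot travel = 0.0500·0.1200 = 0.0060 m
robot under decel: 0.0500²/(2·1.0000) = 0.0013 m
person approaches 0.6000·(0.1200+0.0500) = 0.1020 m
margins: 0.2500+0.0300+0.0050 = 0.2850 m
sum ≈ 0.0060+0.0013+0.1020+0.2850 ≈ 0.3942 m = S ✓

v_R_max = 1/20 m/s = 0.0500 m/s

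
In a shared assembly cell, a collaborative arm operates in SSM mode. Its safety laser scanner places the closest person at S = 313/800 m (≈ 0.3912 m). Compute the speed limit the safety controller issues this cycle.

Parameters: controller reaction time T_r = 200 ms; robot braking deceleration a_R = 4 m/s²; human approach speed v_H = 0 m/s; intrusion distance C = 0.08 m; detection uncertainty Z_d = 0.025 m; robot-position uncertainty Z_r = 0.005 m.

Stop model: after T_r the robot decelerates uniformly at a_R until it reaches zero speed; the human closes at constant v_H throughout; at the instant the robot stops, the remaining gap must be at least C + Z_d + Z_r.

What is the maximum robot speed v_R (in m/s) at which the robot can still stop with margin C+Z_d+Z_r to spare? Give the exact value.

v_R_max = 9/10 m/s = 0.9000 m/s

quadratic (1/8)·v² + (1/5)·v + (-9/32) = 0
  disc = (1/5)² − 4·(1/8)·(-9/32) = 289/1600 ; √disc = 17/40
  v_R = (−(1/5) + 17/40) / (2·(1/8)) = 9/10 m/s
check:
T_s = v_R/a_R = (9/10)/4 = 0.2250 s
robot in T_r: 0.9000·0.2000 = 0.1800 m
robot covers 0.9000·0.2250 − ½·4.0000·0.2250² = 0.1013 m while stopping
human closes 0.0000·0.4250 = 0.0000 m
C+Z_d+Z_r = 0.0800+0.0250+0.0050 = 0.1100 m
sum ≈ 0.1800+0.1013+0.0000+0.1100 ≈ 0.3912 m = S ✓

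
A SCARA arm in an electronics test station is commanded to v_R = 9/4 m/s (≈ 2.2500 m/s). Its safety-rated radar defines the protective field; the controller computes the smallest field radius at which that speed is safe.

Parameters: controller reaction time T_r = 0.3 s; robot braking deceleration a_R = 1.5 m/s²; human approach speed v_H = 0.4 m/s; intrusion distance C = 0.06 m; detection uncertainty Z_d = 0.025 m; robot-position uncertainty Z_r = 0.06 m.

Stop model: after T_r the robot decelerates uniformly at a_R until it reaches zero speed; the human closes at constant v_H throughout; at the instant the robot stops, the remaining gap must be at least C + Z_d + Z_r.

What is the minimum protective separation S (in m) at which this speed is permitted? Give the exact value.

braking lasts T_s = (9/4)/(3/2) = 1.5000 s
robot covers v_R·T_r = 2.2500·0.3000 = 0.6750 m before braking
robot under decel: 2.2500²/(2·1.5000) = 1.6875 m
person approaches 0.4000·(0.3000+1.5000) = 0.7200 m
C+Z_d+Z_r = 0.0600+0.0250+0.0600 = 0.1450 m
S_min ≈ 0.6750+1.6875+0.7200+0.1450  ⇒  S_min = 1291/400 m

S_min = 1291/400 m = 3.2275 m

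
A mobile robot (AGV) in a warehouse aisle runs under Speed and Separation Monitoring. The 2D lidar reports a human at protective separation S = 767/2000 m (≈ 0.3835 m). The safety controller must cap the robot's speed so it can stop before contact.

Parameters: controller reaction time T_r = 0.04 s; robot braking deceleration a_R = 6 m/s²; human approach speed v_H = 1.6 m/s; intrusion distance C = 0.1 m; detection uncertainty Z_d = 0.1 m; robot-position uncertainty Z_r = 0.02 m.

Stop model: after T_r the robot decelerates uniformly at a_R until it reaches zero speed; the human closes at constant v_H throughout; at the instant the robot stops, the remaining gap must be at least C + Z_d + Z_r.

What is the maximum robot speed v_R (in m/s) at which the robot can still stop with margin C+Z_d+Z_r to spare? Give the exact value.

v_R_max = 3/10 m/s = 0.3000 m/s

at the boundary: (1/12)·v² + (23/75)·v + (-199/2000) = 0
  disc = (23/75)² − 4·(1/12)·(-199/2000) = 11449/90000 ; √disc = 107/300
  v_R = (−(23/75) + 107/300) / (2·(1/12)) = 3/10 m/s
check:
stop time T_s = (3/10)/6 = 0.0500 s
reaction-phase robot travel = 0.3000·0.0400 = 0.0120 m
robot covers 0.3000·0.0500 − ½·6.0000·0.0500² = 0.0075 m while stopping
human closes 1.6000·0.0900 = 0.1440 m
C+Z_d+Z_r = 0.1000+0.1000+0.0200 = 0.2200 m
sum ≈ 0.0120+0.0075+0.1440+0.2200 ≈ 0.3835 m = S ✓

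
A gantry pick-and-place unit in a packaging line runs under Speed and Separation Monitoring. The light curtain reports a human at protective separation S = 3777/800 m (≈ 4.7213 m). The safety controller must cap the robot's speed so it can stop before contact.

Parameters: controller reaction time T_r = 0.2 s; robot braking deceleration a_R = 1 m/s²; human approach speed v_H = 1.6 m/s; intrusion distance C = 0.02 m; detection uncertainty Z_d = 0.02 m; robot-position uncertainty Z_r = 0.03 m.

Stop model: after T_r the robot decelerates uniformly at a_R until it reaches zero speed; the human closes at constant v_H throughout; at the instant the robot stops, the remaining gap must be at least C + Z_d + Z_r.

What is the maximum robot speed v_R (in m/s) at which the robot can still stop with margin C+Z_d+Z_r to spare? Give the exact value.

at the boundary: (1/2)·v² + (9/5)·v + (-693/160) = 0
  disc = (9/5)² − 4·(1/2)·(-693/160) = 4761/400 ; √disc = 69/20
  v_R = (−(9/5) + 69/20) / (2·(1/2)) = 33/20 m/s
check:
T_s = v_R/a_R = (33/20)/1 = 1.6500 s
reaction-phase robot travel = 1.6500·0.2000 = 0.3300 m
robot covers 1.6500·1.6500 − ½·1.0000·1.6500² = 1.3613 m while stopping
human closes 1.6000·1.8500 = 2.9600 m
residual clearance needed = 0.0200+0.0200+0.0300 = 0.0700 m
sum ≈ 0.3300+1.3613+2.9600+0.0700 ≈ 4.7213 m = S ✓

v_R_max = 33/20 m/s = 1.6500 m/s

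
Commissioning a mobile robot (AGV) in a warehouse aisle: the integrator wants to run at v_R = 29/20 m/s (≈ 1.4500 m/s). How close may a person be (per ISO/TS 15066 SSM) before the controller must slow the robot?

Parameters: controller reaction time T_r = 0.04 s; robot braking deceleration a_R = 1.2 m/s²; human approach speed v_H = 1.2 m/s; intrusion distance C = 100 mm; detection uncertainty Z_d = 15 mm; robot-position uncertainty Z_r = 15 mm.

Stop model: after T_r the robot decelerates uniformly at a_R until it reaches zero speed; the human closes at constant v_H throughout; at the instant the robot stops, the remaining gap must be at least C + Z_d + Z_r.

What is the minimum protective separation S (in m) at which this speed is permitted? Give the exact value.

braking lasts T_s = (29/20)/(6/5) = 1.2083 s
reaction-phase robot travel = 1.4500·0.0400 = 0.0580 m
robot covers 1.4500·1.2083 − ½·1.2000·1.2083² = 0.8760 m while stopping
human over T_r+T_s: 1.2000·(0.0400+1.2083) = 1.4980 m
margins: 0.1000+0.0150+0.0150 = 0.1300 m
S_min ≈ 0.0580+0.8760+1.4980+0.1300  ⇒  S_min = 61489/24000 m

S_min = 61489/24000 m = 2.5620 m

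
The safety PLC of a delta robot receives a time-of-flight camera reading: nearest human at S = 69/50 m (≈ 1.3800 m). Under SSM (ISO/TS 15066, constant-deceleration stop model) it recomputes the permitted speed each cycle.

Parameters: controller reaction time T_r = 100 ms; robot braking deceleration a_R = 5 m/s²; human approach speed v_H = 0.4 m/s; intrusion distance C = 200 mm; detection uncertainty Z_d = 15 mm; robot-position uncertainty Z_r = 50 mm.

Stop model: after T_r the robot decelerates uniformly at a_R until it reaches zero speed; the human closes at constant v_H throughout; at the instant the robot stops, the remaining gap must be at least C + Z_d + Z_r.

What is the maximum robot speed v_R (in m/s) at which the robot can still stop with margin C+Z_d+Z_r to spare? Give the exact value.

collect terms ⇒ (1/10)·v_R² + (9/50)·v_R + (-43/40) = 0
  disc = (9/50)² − 4·(1/10)·(-43/40) = 289/625 ; √disc = 17/25
  v_R = (−(9/50) + 17/25) / (2·(1/10)) = 5/2 m/s
check:
braking lasts T_s = (5/2)/5 = 0.5000 s
robot covers v_R·T_r = 2.5000·0.1000 = 0.2500 m before braking
braking distance = 2.5000²/(2·5.0000) = 0.6250 m
person approaches 0.4000·(0.1000+0.5000) = 0.2400 m
margins: 0.2000+0.0150+0.0500 = 0.2650 m
sum ≈ 0.2500+0.6250+0.2400+0.2650 ≈ 1.3800 m = S ✓

v_R_max = 5/2 m/s = 2.5000 m/s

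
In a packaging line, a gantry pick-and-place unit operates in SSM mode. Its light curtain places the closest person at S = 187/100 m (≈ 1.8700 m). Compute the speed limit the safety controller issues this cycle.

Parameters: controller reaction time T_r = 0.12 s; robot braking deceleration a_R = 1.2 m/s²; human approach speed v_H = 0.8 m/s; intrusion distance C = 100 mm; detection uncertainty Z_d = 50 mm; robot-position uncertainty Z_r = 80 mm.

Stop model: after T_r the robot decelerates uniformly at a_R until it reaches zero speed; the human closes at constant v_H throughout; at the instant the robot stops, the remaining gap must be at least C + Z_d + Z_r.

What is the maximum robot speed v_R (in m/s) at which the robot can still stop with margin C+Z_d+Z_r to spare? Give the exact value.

v_R_max = 6/5 m/s = 1.2000 m/s

collect terms ⇒ (5/12)·v_R² + (59/75)·v_R + (-193/125) = 0
  disc = (59/75)² − 4·(5/12)·(-193/125) = 17956/5625 ; √disc = 134/75
  v_R = (−(59/75) + 134/75) / (2·(5/12)) = 6/5 m/s
check:
stop time T_s = (6/5)/(6/5) = 1.0000 s
reaction-phase robot travel = 1.2000·0.1200 = 0.1440 m
robot covers 1.2000·1.0000 − ½·1.2000·1.0000² = 0.6000 m while stopping
person approaches 0.8000·(0.1200+1.0000) = 0.8960 m
residual clearance needed = 0.1000+0.0500+0.0800 = 0.2300 m
sum ≈ 0.1440+0.6000+0.8960+0.2300 ≈ 1.8700 m = S ✓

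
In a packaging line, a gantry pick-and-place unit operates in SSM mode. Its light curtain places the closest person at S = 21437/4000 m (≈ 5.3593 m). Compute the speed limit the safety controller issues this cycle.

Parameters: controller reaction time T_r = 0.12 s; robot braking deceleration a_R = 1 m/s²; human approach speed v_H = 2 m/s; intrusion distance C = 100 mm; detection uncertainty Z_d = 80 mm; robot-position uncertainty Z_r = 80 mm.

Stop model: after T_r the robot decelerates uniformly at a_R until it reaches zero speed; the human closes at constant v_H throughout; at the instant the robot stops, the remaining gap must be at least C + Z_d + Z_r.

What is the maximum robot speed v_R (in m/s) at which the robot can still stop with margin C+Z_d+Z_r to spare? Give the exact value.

at the boundary: (1/2)·v² + (53/25)·v + (-19437/4000) = 0
  disc = (53/25)² − 4·(1/2)·(-19437/4000) = 142129/10000 ; √disc = 377/100
  v_R = (−(53/25) + 377/100) / (2·(1/2)) = 33/20 m/s
check:
T_s = v_R/a_R = (33/20)/1 = 1.6500 s
robot covers v_R·T_r = 1.6500·0.1200 = 0.1980 m before braking
robot under decel: 1.6500²/(2·1.0000) = 1.3613 m
human closes 2.0000·1.7700 = 3.5400 m
margins: 0.1000+0.0800+0.0800 = 0.2600 m
sum ≈ 0.1980+1.3613+3.5400+0.2600 ≈ 5.3593 m = S ✓

v_R_max = 33/20 m/s = 1.6500 m/s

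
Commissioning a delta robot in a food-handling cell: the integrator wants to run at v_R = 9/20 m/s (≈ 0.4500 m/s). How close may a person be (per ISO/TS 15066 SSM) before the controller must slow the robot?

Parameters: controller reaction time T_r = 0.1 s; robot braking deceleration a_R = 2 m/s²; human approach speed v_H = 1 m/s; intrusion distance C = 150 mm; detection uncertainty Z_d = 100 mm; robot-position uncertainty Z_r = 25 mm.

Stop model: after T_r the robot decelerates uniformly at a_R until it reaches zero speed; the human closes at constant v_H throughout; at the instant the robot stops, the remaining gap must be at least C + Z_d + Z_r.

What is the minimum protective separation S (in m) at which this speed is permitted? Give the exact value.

stop time T_s = (9/20)/2 = 0.2250 s
reaction-phase robot travel = 0.4500·0.1000 = 0.0450 m
braking distance = 0.4500²/(2·2.0000) = 0.0506 m
person approaches 1.0000·(0.1000+0.2250) = 0.3250 m
residual clearance needed = 0.1500+0.1000+0.0250 = 0.2750 m
S_min ≈ 0.0450+0.0506+0.3250+0.2750  ⇒  S_min = 1113/1600 m

S_min = 1113/1600 m = 0.6956 m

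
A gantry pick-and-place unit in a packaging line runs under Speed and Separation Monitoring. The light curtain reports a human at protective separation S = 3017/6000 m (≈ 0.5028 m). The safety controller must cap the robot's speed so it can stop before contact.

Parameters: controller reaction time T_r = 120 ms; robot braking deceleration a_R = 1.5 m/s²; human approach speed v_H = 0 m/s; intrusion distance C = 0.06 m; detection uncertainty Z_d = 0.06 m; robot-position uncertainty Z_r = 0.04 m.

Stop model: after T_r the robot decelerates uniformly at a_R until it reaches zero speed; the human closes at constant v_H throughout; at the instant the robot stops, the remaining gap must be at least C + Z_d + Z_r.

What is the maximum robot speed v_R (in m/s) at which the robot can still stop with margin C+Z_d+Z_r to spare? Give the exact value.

collect terms ⇒ (1/3)·v_R² + (3/25)·v_R + (-2057/6000) = 0
  disc = (3/25)² − 4·(1/3)·(-2057/6000) = 10609/22500 ; √disc = 103/150
  v_R = (−(3/25) + 103/150) / (2·(1/3)) = 17/20 m/s
check:
T_s = v_R/a_R = (17/20)/(3/2) = 0.5667 s
robot in T_r: 0.8500·0.1200 = 0.1020 m
braking distance = 0.8500²/(2·1.5000) = 0.2408 m
human over T_r+T_s: 0.0000·(0.1200+0.5667) = 0.0000 m
residual clearance needed = 0.0600+0.0600+0.0400 = 0.1600 m
sum ≈ 0.1020+0.2408+0.0000+0.1600 ≈ 0.5028 m = S ✓

v_R_max = 17/20 m/s = 0.8500 m/s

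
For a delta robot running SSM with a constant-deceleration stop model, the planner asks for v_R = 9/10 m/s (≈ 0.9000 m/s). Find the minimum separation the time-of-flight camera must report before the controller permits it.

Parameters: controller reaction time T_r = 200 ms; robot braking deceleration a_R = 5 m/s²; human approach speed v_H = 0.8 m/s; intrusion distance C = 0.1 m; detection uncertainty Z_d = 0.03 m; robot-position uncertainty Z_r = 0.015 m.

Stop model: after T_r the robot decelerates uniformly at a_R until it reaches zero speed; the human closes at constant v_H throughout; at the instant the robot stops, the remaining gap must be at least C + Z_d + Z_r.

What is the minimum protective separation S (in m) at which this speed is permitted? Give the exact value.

stop time T_s = (9/10)/5 = 0.1800 s
robot covers v_R·T_r = 0.9000·0.2000 = 0.1800 m before braking
robot under decel: 0.9000²/(2·5.0000) = 0.0810 m
person approaches 0.8000·(0.2000+0.1800) = 0.3040 m
residual clearance needed = 0.1000+0.0300+0.0150 = 0.1450 m
S_min ≈ 0.1800+0.0810+0.3040+0.1450  ⇒  S_min = 71/100 m

S_min = 71/100 m = 0.7100 m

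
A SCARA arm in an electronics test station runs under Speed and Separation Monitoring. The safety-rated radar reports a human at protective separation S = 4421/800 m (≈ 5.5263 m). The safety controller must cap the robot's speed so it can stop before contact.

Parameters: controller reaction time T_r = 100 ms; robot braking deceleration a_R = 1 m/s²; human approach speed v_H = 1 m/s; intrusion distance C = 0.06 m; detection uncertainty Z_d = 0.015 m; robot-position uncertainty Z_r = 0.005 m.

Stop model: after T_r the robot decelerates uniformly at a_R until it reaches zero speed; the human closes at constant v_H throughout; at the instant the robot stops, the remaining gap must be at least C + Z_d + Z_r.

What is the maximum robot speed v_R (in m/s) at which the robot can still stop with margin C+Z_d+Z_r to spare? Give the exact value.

v_R_max = 47/20 m/s = 2.3500 m/s

at the boundary: (1/2)·v² + (11/10)·v + (-4277/800) = 0
  disc = (11/10)² − 4·(1/2)·(-4277/800) = 4761/400 ; √disc = 69/20
  v_R = (−(11/10) + 69/20) / (2·(1/2)) = 47/20 m/s
check:
braking lasts T_s = (47/20)/1 = 2.3500 s
robot in T_r: 2.3500·0.1000 = 0.2350 m
robot under decel: 2.3500²/(2·1.0000) = 2.7612 m
human over T_r+T_s: 1.0000·(0.1000+2.3500) = 2.4500 m
margins: 0.0600+0.0150+0.0050 = 0.0800 m
sum ≈ 0.2350+2.7612+2.4500+0.0800 ≈ 5.5263 m = S ✓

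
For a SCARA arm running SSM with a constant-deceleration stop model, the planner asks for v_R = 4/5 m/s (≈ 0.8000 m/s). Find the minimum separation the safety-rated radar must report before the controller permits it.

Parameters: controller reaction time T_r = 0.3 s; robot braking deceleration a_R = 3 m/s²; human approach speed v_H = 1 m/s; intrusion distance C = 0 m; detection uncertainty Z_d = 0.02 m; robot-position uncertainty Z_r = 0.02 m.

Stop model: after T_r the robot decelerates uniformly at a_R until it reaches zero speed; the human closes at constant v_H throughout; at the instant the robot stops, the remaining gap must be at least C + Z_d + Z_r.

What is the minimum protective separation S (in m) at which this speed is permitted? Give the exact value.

T_s = v_R/a_R = (4/5)/3 = 0.2667 s
robot covers v_R·T_r = 0.8000·0.3000 = 0.2400 m before braking
robot covers 0.8000·0.2667 − ½·3.0000·0.2667² = 0.1067 m while stopping
human over T_r+T_s: 1.0000·(0.3000+0.2667) = 0.5667 m
margins: 0.0000+0.0200+0.0200 = 0.0400 m
S_min ≈ 0.2400+0.1067+0.5667+0.0400  ⇒  S_min = 143/150 m

S_min = 143/150 m = 0.9533 m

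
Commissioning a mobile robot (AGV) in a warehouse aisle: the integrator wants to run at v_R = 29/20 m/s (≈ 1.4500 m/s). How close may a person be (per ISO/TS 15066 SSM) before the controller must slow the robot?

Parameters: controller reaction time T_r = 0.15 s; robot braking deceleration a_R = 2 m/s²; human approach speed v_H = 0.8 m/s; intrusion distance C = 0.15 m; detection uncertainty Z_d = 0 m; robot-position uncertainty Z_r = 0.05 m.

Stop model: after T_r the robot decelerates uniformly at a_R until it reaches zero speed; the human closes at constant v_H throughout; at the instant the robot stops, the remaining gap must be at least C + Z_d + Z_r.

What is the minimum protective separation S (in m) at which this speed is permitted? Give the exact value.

S_min = 2629/1600 m = 1.6431 m

braking lasts T_s = (29/20)/2 = 0.7250 s
reaction-phase robot travel = 1.4500·0.1500 = 0.2175 m
robot covers 1.4500·0.7250 − ½·2.0000·0.7250² = 0.5256 m while stopping
human closes 0.8000·0.8750 = 0.7000 m
C+Z_d+Z_r = 0.1500+0.0000+0.0500 = 0.2000 m
S_min ≈ 0.2175+0.5256+0.7000+0.2000  ⇒  S_min = 2629/1600 m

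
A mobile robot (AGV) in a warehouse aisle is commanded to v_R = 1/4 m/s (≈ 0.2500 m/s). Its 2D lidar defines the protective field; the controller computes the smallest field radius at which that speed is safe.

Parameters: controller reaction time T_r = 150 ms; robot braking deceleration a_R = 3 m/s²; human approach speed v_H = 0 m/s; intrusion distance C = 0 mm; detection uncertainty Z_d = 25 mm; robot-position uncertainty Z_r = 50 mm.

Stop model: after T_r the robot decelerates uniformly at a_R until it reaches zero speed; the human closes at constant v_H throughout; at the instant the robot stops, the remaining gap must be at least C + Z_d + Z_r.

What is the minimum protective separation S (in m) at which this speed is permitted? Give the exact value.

braking lasts T_s = (1/4)/3 = 0.0833 s
reaction-phase robot travel = 0.2500·0.1500 = 0.0375 m
robot covers 0.2500·0.0833 − ½·3.0000·0.0833² = 0.0104 m while stopping
human closes 0.0000·0.2333 = 0.0000 m
residual clearance needed = 0.0000+0.0250+0.0500 = 0.0750 m
S_min ≈ 0.0375+0.0104+0.0000+0.0750  ⇒  S_min = 59/480 m

S_min = 59/480 m = 0.1229 m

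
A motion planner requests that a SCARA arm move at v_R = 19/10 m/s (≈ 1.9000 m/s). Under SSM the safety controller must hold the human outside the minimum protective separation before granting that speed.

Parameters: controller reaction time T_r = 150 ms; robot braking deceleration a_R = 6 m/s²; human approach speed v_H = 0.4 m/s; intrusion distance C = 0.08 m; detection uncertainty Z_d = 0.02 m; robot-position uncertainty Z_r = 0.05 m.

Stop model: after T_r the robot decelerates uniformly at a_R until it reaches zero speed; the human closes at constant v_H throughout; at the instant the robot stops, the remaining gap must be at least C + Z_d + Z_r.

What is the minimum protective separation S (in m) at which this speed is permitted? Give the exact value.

braking lasts T_s = (19/10)/6 = 0.3167 s
robot in T_r: 1.9000·0.1500 = 0.2850 m
braking distance = 1.9000²/(2·6.0000) = 0.3008 m
human closes 0.4000·0.4667 = 0.1867 m
residual clearance needed = 0.0800+0.0200+0.0500 = 0.1500 m
S_min ≈ 0.2850+0.3008+0.1867+0.1500  ⇒  S_min = 369/400 m

S_min = 369/400 m = 0.9225 m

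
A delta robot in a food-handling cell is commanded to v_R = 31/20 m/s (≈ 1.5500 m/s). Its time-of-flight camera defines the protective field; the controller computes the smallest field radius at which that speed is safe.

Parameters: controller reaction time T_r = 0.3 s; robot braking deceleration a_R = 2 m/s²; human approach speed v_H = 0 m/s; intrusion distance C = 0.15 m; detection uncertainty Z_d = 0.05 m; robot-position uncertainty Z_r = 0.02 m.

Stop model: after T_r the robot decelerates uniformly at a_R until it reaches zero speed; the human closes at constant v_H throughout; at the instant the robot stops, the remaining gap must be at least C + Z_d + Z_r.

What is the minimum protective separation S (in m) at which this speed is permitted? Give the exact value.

S_min = 2057/1600 m = 1.2856 m

T_s = v_R/a_R = (31/20)/2 = 0.7750 s
robot covers v_R·T_r = 1.5500·0.3000 = 0.4650 m before braking
robot covers 1.5500·0.7750 − ½·2.0000·0.7750² = 0.6006 m while stopping
human closes 0.0000·1.0750 = 0.0000 m
margins: 0.1500+0.0500+0.0200 = 0.2200 m
S_min ≈ 0.4650+0.6006+0.0000+0.2200  ⇒  S_min = 2057/1600 m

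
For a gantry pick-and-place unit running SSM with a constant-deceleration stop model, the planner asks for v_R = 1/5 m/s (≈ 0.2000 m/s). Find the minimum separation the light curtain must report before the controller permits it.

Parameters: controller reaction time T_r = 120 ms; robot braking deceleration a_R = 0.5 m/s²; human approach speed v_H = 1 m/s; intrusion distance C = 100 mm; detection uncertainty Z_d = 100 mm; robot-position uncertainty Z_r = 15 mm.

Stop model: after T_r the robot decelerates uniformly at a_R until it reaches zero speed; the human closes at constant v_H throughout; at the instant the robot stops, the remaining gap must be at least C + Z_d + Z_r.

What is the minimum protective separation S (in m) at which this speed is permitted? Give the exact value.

braking lasts T_s = (1/5)/(1/2) = 0.4000 s
reaction-phase robot travel = 0.2000·0.1200 = 0.0240 m
robot covers 0.2000·0.4000 − ½·0.5000·0.4000² = 0.0400 m while stopping
human over T_r+T_s: 1.0000·(0.1200+0.4000) = 0.5200 m
residual clearance needed = 0.1000+0.1000+0.0150 = 0.2150 m
S_min ≈ 0.0240+0.0400+0.5200+0.2150  ⇒  S_min = 799/1000 m

S_min = 799/1000 m = 0.7990 m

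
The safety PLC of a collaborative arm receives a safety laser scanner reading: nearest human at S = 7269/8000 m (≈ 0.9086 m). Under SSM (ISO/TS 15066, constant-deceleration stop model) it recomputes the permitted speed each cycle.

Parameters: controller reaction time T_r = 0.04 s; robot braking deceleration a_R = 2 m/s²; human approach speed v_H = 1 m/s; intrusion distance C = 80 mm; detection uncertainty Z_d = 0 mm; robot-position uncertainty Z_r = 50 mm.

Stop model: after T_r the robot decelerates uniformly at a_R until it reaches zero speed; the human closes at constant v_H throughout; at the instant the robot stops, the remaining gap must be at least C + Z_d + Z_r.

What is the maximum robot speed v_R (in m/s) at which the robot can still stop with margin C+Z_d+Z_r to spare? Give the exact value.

quadratic (1/4)·v² + (27/50)·v + (-5909/8000) = 0
  disc = (27/50)² − 4·(1/4)·(-5909/8000) = 41209/40000 ; √disc = 203/200
  v_R = (−(27/50) + 203/200) / (2·(1/4)) = 19/20 m/s
check:
T_s = v_R/a_R = (19/20)/2 = 0.4750 s
robot covers v_R·T_r = 0.9500·0.0400 = 0.0380 m before braking
robot covers 0.9500·0.4750 − ½·2.0000·0.4750² = 0.2256 m while stopping
human over T_r+T_s: 1.0000·(0.0400+0.4750) = 0.5150 m
margins: 0.0800+0.0000+0.0500 = 0.1300 m
sum ≈ 0.0380+0.2256+0.5150+0.1300 ≈ 0.9086 m = S ✓

v_R_max = 19/20 m/s = 0.9500 m/s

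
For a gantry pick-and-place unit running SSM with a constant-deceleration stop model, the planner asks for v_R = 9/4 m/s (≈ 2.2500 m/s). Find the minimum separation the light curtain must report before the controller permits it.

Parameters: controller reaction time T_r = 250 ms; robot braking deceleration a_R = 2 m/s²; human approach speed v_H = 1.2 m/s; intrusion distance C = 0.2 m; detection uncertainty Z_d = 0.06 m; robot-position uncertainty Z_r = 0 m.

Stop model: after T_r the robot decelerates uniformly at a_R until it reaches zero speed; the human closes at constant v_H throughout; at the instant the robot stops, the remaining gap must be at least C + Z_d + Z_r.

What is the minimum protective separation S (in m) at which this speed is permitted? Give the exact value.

braking lasts T_s = (9/4)/2 = 1.1250 s
robot covers v_R·T_r = 2.2500·0.2500 = 0.5625 m before braking
robot under decel: 2.2500²/(2·2.0000) = 1.2656 m
human over T_r+T_s: 1.2000·(0.2500+1.1250) = 1.6500 m
margins: 0.2000+0.0600+0.0000 = 0.2600 m
S_min ≈ 0.5625+1.2656+1.6500+0.2600  ⇒  S_min = 5981/1600 m

S_min = 5981/1600 m = 3.7381 m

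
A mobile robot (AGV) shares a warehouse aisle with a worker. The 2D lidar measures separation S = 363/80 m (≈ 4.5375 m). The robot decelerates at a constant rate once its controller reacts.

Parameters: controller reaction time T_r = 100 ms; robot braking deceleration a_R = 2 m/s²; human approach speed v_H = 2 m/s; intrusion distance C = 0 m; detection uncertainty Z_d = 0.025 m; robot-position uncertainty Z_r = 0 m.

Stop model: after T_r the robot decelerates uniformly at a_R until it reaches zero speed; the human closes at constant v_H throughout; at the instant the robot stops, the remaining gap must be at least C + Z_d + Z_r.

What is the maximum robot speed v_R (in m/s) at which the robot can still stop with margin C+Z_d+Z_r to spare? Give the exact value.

quadratic (1/4)·v² + (11/10)·v + (-69/16) = 0
  disc = (11/10)² − 4·(1/4)·(-69/16) = 2209/400 ; √disc = 47/20
  v_R = (−(11/10) + 47/20) / (2·(1/4)) = 5/2 m/s
check:
braking lasts T_s = (5/2)/2 = 1.2500 s
robot in T_r: 2.5000·0.1000 = 0.2500 m
braking distance = 2.5000²/(2·2.0000) = 1.5625 m
human closes 2.0000·1.3500 = 2.7000 m
C+Z_d+Z_r = 0.0000+0.0250+0.0000 = 0.0250 m
sum ≈ 0.2500+1.5625+2.7000+0.0250 ≈ 4.5375 m = S ✓

v_R_max = 5/2 m/s = 2.5000 m/s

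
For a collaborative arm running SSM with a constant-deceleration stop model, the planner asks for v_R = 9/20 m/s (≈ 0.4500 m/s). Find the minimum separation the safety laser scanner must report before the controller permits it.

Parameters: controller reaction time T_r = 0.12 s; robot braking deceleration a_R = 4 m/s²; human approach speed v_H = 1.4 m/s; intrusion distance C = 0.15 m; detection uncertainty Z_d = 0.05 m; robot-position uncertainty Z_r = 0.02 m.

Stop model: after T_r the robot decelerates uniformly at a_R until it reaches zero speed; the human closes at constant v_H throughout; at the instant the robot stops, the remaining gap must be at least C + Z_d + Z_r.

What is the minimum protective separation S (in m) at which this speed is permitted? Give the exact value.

S_min = 9997/16000 m = 0.6248 m

T_s = v_R/a_R = (9/20)/4 = 0.1125 s
robot in T_r: 0.4500·0.1200 = 0.0540 m
robot covers 0.4500·0.1125 − ½·4.0000·0.1125² = 0.0253 m while stopping
person approaches 1.4000·(0.1200+0.1125) = 0.3255 m
residual clearance needed = 0.1500+0.0500+0.0200 = 0.2200 m
S_min ≈ 0.0540+0.0253+0.3255+0.2200  ⇒  S_min = 9997/16000 m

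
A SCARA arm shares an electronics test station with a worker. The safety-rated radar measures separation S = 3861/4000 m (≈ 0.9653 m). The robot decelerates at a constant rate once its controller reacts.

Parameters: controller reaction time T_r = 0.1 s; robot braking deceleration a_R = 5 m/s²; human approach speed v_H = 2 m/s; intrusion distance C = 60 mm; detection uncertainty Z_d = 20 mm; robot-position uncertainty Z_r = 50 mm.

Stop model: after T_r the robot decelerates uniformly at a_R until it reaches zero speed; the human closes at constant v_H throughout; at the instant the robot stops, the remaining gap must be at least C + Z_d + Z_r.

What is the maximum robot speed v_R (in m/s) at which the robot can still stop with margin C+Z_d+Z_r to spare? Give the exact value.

v_R_max = 21/20 m/s = 1.0500 m/s

collect terms ⇒ (1/10)·v_R² + (1/2)·v_R + (-2541/4000) = 0
  disc = (1/2)² − 4·(1/10)·(-2541/4000) = 5041/10000 ; √disc = 71/100
  v_R = (−(1/2) + 71/100) / (2·(1/10)) = 21/20 m/s
check:
stop time T_s = (21/20)/5 = 0.2100 s
robot covers v_R·T_r = 1.0500·0.1000 = 0.1050 m before braking
robot covers 1.0500·0.2100 − ½·5.0000·0.2100² = 0.1103 m while stopping
human closes 2.0000·0.3100 = 0.6200 m
C+Z_d+Z_r = 0.0600+0.0200+0.0500 = 0.1300 m
sum ≈ 0.1050+0.1103+0.6200+0.1300 ≈ 0.9653 m = S ✓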